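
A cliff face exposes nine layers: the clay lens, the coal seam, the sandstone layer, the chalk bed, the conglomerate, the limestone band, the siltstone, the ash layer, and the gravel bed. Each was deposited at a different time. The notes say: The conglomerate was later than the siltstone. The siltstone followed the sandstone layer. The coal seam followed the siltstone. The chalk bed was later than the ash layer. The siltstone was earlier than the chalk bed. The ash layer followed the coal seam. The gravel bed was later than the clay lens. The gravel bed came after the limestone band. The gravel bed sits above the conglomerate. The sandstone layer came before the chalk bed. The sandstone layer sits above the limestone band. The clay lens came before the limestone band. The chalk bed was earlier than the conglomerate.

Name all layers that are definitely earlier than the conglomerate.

the ash layer, the chalk bed, the clay lens, the coal seam, the limestone band, the sandstone layer, the siltstone

Directly stated before the conglomerate: the chalk bed and the siltstone.
The ash layer reaches the conglomerate via the ash layer → the chalk bed → the conglomerate.
The clay lens reaches the conglomerate via the clay lens → the limestone band → the sandstone layer → the siltstone → the conglomerate.
The coal seam reaches the conglomerate via the coal seam → the ash layer → the chalk bed → the conglomerate.
Likewise the limestone band and the sandstone layer each reach the conglomerate by chaining the stated constraints.
No chain forces the gravel bed ahead of the conglomerate.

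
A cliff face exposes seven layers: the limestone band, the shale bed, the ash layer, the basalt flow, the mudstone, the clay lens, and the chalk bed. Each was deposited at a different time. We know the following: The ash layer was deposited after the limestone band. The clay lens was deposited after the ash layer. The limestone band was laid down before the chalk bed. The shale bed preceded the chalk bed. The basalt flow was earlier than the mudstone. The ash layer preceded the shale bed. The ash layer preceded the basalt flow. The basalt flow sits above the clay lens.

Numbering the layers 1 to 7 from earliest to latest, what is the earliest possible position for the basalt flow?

The ash layer, the clay lens, and the limestone band must all come before the basalt flow — 3 forced predecessors.
Nothing else is forced ahead of the basalt flow, so its earliest slot is position 3 + 1 = 4.

4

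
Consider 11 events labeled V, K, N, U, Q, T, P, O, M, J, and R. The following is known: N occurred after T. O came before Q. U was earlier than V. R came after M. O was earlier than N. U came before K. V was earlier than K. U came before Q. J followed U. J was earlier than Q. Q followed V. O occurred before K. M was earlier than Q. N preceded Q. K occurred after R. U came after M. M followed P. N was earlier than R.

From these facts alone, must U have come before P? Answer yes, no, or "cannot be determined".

no

Tracing the constraints gives P → M → U, so P must come before U.
That means U cannot be before P.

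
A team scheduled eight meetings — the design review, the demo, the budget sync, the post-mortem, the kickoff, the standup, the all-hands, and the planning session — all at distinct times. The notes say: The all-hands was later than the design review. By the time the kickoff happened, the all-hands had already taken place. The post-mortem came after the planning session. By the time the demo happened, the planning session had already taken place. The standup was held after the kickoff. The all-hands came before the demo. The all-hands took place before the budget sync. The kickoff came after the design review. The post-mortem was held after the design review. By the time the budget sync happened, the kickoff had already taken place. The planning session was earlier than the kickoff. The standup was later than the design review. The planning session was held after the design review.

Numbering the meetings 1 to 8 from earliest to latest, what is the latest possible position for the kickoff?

6

The kickoff must come before the budget sync and the standup — 2 meetings forced after it.
Everything else can be placed before the kickoff in some valid order, so the kickoff can sit as late as position 8 − 2 = 6.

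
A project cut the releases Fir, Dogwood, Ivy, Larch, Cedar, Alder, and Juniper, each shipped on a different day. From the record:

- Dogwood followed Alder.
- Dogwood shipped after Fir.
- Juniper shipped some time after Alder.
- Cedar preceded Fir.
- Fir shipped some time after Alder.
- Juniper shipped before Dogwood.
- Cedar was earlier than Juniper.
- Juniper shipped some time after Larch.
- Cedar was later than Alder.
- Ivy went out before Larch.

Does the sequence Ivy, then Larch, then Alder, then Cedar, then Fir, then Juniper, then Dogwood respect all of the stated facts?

yes

Check each stated constraint against the proposed order — e.g. Alder is ahead of Dogwood; Larch is ahead of Juniper. Every pair is in the required order; nothing is violated.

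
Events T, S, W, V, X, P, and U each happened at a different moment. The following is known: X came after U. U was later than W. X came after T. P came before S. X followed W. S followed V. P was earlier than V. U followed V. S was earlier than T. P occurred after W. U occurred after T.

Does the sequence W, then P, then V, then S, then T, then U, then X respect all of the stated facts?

yes

Check each stated constraint against the proposed order — e.g. W is ahead of U; W is ahead of X. Every pair is in the required order; nothing is violated.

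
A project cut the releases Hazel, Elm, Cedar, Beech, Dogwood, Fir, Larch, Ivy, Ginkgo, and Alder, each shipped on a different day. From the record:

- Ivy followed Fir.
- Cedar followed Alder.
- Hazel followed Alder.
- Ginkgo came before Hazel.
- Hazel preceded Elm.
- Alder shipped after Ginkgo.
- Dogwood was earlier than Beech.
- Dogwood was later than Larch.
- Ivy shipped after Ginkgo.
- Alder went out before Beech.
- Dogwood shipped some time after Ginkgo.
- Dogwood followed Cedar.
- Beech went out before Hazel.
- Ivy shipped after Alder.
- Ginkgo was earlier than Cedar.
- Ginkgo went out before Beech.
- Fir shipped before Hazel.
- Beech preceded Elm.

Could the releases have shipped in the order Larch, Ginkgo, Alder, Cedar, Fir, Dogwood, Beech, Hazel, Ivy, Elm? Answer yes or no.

yes

Check each stated constraint against the proposed order — e.g. Alder is ahead of Ivy; Ginkgo is ahead of Ivy. Every pair is in the required order; nothing is violated.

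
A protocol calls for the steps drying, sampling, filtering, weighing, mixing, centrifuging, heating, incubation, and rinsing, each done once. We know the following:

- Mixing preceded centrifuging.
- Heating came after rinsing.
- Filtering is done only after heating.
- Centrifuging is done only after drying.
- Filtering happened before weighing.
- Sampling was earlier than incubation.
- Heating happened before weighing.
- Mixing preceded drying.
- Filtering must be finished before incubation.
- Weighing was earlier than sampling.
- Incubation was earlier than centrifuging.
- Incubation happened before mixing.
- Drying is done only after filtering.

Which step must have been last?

centrifuging

Every other step has a chain of constraints placing it before centrifuging, so centrifuging is last.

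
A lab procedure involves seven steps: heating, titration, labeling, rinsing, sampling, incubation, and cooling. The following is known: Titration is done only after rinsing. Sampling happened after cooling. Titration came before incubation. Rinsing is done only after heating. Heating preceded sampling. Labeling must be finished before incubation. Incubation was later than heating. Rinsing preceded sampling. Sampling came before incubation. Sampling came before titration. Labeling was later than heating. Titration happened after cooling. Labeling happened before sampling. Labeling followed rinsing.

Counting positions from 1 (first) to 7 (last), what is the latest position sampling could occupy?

5

Sampling must come before incubation and titration — 2 steps forced after it.
Everything else can be placed before sampling in some valid order, so sampling can sit as late as position 7 − 2 = 5.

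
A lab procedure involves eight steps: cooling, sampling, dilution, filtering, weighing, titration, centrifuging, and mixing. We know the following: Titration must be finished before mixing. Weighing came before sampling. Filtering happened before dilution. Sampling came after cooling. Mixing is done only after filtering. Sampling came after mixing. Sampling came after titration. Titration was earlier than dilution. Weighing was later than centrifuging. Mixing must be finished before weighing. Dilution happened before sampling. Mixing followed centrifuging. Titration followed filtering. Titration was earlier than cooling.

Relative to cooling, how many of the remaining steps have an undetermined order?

Forced before cooling: filtering and titration; forced after cooling: sampling.
That leaves centrifuging, dilution, mixing, and weighing with no forced order relative to cooling — 4.

4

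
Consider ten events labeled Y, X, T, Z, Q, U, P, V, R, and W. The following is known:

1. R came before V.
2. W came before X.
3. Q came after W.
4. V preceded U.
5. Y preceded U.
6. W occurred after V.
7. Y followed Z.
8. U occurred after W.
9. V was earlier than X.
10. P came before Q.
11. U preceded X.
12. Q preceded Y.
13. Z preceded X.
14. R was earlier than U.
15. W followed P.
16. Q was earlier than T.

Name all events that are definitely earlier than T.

Directly stated before T: Q.
P reaches T via P → Q → T.
R reaches T via R → V → W → Q → T.
V reaches T via V → W → Q → T.
Likewise W reaches T by chaining the stated constraints.

P, Q, R, V, W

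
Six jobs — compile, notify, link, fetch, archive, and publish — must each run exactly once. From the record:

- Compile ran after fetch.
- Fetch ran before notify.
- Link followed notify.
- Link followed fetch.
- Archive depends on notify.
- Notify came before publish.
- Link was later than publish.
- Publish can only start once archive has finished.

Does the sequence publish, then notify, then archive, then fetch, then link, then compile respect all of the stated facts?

The constraints require notify before publish, but in the proposed sequence publish appears ahead of notify. That one violation is enough.

no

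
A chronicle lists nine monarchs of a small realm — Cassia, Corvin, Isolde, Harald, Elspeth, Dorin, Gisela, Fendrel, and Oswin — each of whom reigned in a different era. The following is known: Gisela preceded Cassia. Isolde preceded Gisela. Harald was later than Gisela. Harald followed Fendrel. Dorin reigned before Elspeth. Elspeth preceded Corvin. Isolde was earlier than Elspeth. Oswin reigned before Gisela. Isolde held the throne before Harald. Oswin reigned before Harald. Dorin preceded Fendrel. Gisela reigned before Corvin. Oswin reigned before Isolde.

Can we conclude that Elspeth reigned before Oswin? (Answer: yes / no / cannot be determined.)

no

Tracing the constraints gives Oswin → Isolde → Elspeth, so Oswin must come before Elspeth.
That means Elspeth cannot be before Oswin.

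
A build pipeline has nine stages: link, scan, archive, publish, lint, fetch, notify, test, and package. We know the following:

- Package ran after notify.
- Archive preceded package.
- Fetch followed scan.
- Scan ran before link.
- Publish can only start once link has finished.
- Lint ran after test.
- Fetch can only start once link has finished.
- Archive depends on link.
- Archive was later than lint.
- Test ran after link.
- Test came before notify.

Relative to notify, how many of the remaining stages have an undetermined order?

Forced before notify: link, scan, and test; forced after notify: package.
That leaves archive, fetch, lint, and publish with no forced order relative to notify — 4.

4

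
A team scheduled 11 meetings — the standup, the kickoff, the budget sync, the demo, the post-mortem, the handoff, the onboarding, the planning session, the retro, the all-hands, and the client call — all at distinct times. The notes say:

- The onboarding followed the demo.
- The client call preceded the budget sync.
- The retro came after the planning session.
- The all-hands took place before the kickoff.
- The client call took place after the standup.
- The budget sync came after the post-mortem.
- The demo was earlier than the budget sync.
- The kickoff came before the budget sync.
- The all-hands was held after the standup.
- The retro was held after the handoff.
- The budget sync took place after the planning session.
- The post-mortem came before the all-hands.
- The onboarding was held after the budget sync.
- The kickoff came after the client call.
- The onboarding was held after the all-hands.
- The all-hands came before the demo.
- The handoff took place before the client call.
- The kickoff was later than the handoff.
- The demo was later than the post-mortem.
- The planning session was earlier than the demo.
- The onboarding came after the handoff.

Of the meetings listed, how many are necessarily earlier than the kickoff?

Directly stated before the kickoff: the all-hands, the client call, and the handoff.
The post-mortem reaches the kickoff via the post-mortem → the all-hands → the kickoff.
The standup reaches the kickoff via the standup → the client call → the kickoff.
That's the all-hands, the client call, the handoff, the post-mortem, and the standup — 5 in all.

5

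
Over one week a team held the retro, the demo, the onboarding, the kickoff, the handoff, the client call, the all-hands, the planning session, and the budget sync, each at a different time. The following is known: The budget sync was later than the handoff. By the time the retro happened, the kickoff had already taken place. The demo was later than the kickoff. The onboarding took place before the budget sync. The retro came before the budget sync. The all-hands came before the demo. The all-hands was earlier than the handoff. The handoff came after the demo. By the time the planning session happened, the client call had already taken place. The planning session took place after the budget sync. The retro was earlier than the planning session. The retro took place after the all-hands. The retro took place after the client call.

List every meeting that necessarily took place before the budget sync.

Directly stated before the budget sync: the handoff, the onboarding, and the retro.
The all-hands reaches the budget sync via the all-hands → the retro → the budget sync.
The client call reaches the budget sync via the client call → the retro → the budget sync.
The demo reaches the budget sync via the demo → the handoff → the budget sync.
Likewise the kickoff reaches the budget sync by chaining the stated constraints.
No chain forces the planning session ahead of the budget sync.

the all-hands, the client call, the demo, the handoff, the kickoff, the onboarding, the retro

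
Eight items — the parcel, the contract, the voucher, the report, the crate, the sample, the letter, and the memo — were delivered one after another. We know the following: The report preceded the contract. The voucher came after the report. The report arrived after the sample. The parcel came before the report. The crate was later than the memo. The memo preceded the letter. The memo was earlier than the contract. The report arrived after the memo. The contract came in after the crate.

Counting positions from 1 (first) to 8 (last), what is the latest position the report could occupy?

The report must come before the contract and the voucher — 2 items forced after it.
Everything else can be placed before the report in some valid order, so the report can sit as late as position 8 − 2 = 6.

6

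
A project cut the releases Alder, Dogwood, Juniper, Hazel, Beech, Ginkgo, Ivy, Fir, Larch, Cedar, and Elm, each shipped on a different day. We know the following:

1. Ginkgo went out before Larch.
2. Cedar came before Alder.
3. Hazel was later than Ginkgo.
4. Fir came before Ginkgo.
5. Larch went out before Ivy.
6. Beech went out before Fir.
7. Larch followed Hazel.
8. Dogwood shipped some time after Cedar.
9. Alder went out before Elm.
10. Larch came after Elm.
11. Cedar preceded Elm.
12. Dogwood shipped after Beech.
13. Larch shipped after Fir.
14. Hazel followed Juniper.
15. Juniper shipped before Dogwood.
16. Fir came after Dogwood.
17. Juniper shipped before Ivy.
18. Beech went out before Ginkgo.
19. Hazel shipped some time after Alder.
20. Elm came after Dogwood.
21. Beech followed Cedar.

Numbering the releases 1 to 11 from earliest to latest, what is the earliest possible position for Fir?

Beech, Cedar, Dogwood, and Juniper must all come before Fir — 4 forced predecessors.
Nothing else is forced ahead of Fir, so its earliest slot is position 4 + 1 = 5.

5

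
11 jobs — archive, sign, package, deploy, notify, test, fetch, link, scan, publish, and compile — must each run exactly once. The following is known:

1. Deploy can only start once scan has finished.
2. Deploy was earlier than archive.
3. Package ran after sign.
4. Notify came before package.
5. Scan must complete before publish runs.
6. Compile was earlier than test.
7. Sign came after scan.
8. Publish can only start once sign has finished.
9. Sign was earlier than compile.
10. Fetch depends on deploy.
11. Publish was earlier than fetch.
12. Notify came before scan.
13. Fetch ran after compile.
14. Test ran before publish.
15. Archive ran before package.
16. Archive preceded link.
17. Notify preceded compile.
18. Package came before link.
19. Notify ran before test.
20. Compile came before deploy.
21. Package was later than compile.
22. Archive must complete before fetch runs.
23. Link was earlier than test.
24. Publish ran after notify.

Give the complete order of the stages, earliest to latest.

The constraints fix every adjacent pair, so only one ordering works:
notify → scan → sign → compile → deploy → archive → package → link → test → publish → fetch.

notify, scan, sign, compile, deploy, archive, package, link, test, publish, fetch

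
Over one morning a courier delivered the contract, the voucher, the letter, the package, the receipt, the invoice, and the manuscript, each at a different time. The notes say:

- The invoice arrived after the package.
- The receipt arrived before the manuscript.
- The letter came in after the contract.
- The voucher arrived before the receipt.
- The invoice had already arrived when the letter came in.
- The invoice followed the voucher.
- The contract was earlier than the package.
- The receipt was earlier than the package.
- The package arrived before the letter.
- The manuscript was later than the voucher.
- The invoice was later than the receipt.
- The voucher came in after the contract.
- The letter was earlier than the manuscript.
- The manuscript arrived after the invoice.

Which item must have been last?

Every other item has a chain of constraints placing it before the manuscript, so the manuscript is last.

the manuscript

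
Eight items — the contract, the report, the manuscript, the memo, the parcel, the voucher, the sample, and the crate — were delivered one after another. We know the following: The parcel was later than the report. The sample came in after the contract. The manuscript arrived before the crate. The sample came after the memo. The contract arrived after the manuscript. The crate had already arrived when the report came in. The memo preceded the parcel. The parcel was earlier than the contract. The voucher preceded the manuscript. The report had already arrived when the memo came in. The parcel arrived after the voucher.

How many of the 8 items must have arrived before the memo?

Directly stated before the memo: the report.
The crate reaches the memo via the crate → the report → the memo.
The manuscript reaches the memo via the manuscript → the crate → the report → the memo.
The voucher reaches the memo via the voucher → the manuscript → the crate → the report → the memo.
No chain forces the sample (or any of the others) ahead of the memo.
That's the crate, the manuscript, the report, and the voucher — 4 in all.

4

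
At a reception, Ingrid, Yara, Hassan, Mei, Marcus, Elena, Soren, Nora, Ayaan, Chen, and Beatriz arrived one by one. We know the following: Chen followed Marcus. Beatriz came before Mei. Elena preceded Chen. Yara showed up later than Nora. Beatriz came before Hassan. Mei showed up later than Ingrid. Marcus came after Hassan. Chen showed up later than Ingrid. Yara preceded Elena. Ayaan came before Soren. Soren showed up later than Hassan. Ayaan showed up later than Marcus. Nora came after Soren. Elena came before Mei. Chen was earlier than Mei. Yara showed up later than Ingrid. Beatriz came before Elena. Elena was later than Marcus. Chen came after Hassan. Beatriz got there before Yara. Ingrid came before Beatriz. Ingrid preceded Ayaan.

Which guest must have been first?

Ingrid has a chain of constraints placing them before every other guest, so Ingrid must be first.

Ingrid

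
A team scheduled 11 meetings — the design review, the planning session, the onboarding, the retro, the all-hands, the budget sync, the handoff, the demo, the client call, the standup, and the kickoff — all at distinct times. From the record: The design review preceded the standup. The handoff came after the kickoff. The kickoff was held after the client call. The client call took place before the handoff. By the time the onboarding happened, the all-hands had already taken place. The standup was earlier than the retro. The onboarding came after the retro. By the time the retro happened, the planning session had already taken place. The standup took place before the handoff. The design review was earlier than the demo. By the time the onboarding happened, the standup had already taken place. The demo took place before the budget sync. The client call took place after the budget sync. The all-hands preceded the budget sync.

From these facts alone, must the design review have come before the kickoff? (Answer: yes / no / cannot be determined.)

yes

Chain the constraints: the design review → the demo → the budget sync → the client call → the kickoff. Each link is directly stated, so the design review comes before the kickoff.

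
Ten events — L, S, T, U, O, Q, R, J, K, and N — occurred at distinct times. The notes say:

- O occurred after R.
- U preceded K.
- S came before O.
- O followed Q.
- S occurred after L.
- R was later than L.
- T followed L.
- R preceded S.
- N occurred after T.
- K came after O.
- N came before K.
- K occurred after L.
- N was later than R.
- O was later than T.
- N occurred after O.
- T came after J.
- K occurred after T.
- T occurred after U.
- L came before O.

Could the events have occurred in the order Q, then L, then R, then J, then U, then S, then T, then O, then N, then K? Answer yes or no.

Check each stated constraint against the proposed order — e.g. Q is ahead of O; L is ahead of K. Every pair is in the required order; nothing is violated.

yes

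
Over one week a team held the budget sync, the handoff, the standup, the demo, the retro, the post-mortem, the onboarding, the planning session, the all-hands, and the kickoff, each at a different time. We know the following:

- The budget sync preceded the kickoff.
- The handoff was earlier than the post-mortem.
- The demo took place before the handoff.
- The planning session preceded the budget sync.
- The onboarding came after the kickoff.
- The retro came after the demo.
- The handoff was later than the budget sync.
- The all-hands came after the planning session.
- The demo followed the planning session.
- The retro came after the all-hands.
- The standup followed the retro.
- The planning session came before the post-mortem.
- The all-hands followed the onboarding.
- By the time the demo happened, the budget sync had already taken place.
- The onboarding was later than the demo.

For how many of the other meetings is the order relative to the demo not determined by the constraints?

1

Forced before the demo: the budget sync and the planning session; forced after the demo: the all-hands, the handoff, the onboarding, the post-mortem, the retro, and the standup.
That leaves the kickoff with no forced order relative to the demo — 1.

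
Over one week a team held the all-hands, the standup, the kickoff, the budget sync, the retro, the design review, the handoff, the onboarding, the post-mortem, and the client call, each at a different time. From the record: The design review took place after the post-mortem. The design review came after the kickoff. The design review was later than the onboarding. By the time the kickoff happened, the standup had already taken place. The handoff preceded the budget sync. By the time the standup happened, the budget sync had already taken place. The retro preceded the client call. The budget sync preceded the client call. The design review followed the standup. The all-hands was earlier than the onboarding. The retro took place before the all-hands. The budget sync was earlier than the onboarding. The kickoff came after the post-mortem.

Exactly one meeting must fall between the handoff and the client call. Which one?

the budget sync

Tracing the constraints gives the handoff → the budget sync → the client call, so the budget sync sits after the handoff and before the client call.
No other meeting is forced both after the handoff and before the client call.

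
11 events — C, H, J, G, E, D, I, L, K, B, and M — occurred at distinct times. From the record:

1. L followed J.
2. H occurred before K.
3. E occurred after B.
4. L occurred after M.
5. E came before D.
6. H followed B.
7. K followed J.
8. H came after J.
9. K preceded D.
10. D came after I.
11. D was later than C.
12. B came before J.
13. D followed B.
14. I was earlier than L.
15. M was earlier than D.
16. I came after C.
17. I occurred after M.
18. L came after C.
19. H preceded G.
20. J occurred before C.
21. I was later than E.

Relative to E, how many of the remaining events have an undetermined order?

Forced before E: B; forced after E: D, I, and L.
That leaves C, G, H, J, K, and M with no forced order relative to E — 6.

6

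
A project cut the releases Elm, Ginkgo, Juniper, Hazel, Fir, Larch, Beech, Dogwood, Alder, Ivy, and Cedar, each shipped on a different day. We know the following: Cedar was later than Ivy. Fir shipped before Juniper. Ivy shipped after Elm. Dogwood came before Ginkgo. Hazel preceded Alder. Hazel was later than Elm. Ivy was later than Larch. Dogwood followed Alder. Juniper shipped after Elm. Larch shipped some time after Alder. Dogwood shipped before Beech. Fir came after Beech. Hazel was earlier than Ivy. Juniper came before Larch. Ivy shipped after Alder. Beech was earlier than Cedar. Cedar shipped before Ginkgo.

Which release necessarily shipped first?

Elm

Elm has a chain of constraints placing it before every other release, so Elm must be first.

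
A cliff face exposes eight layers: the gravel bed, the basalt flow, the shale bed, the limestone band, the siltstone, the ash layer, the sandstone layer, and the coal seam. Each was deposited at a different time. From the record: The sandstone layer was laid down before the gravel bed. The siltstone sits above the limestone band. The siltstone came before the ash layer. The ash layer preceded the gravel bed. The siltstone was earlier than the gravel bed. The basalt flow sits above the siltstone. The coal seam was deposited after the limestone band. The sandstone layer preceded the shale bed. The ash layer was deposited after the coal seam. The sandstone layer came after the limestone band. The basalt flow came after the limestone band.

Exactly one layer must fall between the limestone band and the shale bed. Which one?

Tracing the constraints gives the limestone band → the sandstone layer → the shale bed, so the sandstone layer sits after the limestone band and before the shale bed.
No other layer is forced both after the limestone band and before the shale bed.

the sandstone layer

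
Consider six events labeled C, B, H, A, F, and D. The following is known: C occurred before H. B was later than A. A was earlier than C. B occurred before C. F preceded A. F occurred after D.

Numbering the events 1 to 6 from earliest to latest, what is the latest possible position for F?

2

F must come before A, B, C, and H — 4 events forced after it.
Everything else can be placed before F in some valid order, so F can sit as late as position 6 − 4 = 2.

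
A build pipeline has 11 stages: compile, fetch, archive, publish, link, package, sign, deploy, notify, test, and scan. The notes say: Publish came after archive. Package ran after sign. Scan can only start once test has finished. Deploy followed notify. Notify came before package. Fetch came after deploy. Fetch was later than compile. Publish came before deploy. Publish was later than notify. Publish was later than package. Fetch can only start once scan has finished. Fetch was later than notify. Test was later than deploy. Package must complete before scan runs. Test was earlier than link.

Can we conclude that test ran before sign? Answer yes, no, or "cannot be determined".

no

Tracing the constraints gives sign → package → publish → deploy → test, so sign must come before test.
That means test cannot be before sign.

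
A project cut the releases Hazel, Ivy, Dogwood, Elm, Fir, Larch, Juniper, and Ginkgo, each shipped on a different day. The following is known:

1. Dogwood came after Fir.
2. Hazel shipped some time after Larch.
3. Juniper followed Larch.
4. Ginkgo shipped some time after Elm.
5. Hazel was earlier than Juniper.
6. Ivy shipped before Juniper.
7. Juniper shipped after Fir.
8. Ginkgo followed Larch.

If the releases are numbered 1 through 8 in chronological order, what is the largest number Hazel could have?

7

Hazel must come before Juniper — 1 release forced after it.
Everything else can be placed before Hazel in some valid order, so Hazel can sit as late as position 8 − 1 = 7.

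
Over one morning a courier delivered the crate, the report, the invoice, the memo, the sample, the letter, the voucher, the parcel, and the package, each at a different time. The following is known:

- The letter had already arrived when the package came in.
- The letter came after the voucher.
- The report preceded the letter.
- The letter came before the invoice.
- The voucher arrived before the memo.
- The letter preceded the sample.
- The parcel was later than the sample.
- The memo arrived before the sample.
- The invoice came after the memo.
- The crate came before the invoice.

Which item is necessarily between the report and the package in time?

the letter

Tracing the constraints gives the report → the letter → the package, so the letter sits after the report and before the package.
No other item is forced both after the report and before the package.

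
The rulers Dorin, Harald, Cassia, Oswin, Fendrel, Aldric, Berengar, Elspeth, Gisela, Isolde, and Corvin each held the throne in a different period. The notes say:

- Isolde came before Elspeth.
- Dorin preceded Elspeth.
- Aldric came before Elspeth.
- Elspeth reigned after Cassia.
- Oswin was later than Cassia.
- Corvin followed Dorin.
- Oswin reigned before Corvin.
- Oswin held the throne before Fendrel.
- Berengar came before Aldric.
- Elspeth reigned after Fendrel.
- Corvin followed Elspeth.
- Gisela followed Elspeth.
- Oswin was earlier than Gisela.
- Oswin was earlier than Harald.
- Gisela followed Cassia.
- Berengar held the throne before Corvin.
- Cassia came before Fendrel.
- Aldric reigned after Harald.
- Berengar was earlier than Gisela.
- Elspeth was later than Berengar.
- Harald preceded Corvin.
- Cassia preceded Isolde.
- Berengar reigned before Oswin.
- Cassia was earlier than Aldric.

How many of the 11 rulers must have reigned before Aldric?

4

Directly stated before Aldric: Berengar, Cassia, and Harald.
Oswin reaches Aldric via Oswin → Harald → Aldric.
No chain forces Elspeth (or any of the others) ahead of Aldric.
That's Berengar, Cassia, Harald, and Oswin — 4 in all.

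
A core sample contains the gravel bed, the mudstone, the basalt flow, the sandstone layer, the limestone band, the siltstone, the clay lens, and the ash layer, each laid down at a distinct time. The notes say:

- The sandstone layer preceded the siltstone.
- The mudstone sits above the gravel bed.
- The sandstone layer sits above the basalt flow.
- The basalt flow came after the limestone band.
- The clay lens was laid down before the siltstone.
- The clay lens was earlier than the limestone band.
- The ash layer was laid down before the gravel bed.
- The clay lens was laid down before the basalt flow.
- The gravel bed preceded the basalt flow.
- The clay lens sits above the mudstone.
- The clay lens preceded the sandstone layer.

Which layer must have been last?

Every other layer has a chain of constraints placing it before the siltstone, so the siltstone is last.

the siltstone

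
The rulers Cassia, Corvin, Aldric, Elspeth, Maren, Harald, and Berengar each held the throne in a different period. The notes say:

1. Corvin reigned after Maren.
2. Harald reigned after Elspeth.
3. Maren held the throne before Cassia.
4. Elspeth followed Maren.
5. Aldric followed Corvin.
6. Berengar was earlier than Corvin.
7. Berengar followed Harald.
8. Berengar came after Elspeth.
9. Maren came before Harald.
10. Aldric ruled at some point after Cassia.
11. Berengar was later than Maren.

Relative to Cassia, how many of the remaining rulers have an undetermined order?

Forced before Cassia: Maren; forced after Cassia: Aldric.
That leaves Berengar, Corvin, Elspeth, and Harald with no forced order relative to Cassia — 4.

4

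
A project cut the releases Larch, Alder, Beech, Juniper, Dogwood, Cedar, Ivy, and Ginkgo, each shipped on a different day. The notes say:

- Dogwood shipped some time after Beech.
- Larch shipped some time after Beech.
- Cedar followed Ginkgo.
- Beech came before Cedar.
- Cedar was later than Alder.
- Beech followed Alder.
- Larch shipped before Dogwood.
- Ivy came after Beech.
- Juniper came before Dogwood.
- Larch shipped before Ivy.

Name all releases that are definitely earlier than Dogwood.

Alder, Beech, Juniper, Larch

Directly stated before Dogwood: Beech, Juniper, and Larch.
Alder reaches Dogwood via Alder → Beech → Dogwood.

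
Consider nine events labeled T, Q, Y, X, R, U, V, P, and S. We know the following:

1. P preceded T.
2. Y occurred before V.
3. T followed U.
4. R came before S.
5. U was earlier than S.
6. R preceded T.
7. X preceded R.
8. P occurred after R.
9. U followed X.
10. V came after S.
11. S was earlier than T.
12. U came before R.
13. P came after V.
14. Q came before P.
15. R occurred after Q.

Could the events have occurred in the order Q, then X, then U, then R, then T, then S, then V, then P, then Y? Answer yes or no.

The constraints require S before T, but in the proposed sequence T appears ahead of S. That one violation is enough.

no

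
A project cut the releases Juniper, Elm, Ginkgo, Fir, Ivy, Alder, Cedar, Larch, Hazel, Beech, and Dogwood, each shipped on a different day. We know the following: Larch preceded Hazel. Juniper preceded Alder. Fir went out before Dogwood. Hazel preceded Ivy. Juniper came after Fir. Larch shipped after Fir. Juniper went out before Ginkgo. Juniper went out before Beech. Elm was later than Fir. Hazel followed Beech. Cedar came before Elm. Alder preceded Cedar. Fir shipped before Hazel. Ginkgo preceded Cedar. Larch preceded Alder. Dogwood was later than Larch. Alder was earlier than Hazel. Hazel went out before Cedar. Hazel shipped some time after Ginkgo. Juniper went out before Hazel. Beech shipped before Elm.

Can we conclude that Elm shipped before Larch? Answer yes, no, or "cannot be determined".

no

Tracing the constraints gives Larch → Alder → Cedar → Elm, so Larch must come before Elm.
That means Elm cannot be before Larch.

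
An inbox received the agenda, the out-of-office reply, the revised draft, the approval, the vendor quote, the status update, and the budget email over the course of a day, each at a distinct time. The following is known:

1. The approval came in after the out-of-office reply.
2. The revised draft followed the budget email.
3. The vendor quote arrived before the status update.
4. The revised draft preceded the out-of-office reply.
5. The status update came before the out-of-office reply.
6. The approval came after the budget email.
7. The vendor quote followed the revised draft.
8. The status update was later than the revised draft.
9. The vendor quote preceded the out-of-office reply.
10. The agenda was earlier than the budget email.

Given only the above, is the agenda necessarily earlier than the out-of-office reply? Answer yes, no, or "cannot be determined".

yes

Chain the constraints: the agenda → the budget email → the revised draft → the out-of-office reply. Each link is directly stated, so the agenda comes before the out-of-office reply.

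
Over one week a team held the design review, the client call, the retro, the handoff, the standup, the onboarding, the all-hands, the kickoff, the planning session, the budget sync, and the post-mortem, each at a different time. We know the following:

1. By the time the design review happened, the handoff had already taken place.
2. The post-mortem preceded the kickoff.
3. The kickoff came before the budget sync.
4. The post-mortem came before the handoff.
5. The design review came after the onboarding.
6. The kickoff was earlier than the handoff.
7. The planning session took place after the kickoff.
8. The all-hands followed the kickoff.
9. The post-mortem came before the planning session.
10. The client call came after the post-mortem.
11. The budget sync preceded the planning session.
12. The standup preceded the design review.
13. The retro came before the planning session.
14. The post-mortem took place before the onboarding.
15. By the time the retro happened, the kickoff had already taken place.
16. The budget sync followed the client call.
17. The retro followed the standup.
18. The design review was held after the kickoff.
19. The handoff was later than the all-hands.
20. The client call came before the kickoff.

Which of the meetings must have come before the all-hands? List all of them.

Directly stated before the all-hands: the kickoff.
The client call reaches the all-hands via the client call → the kickoff → the all-hands.
The post-mortem reaches the all-hands via the post-mortem → the kickoff → the all-hands.
No chain forces the handoff (or any of the others) ahead of the all-hands.

the client call, the kickoff, the post-mortem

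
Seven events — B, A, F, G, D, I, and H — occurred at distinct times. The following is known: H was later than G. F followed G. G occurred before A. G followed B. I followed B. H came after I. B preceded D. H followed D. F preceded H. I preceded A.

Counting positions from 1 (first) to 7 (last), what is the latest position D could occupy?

D must come before H — 1 event forced after it.
Everything else can be placed before D in some valid order, so D can sit as late as position 7 − 1 = 6.

6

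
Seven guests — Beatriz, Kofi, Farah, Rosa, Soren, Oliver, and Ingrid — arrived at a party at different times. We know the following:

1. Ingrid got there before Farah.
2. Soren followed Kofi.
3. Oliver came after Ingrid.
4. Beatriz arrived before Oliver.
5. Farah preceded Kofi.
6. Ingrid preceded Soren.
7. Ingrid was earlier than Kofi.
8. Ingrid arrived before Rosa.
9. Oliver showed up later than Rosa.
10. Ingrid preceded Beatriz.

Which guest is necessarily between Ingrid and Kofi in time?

Tracing the constraints gives Ingrid → Farah → Kofi, so Farah sits after Ingrid and before Kofi.
No other guest is forced both after Ingrid and before Kofi.

Farah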